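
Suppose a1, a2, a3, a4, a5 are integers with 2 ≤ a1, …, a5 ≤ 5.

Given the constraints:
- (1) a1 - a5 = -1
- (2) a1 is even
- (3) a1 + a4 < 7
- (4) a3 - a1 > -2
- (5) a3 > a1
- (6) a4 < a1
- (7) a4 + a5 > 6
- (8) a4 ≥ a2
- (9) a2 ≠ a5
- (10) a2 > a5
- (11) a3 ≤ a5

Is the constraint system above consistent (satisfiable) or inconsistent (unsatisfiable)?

Unsatisfiable

Constraints 5, 6, 8, 10, and 11 give a1 < a3, a3 ≤ a5, a5 < a2, a2 ≤ a4, a4 < a1. Chaining: a1 < a3 ≤ a5 < a2 ≤ a4 < a1, which forces a1 < a1 — impossible.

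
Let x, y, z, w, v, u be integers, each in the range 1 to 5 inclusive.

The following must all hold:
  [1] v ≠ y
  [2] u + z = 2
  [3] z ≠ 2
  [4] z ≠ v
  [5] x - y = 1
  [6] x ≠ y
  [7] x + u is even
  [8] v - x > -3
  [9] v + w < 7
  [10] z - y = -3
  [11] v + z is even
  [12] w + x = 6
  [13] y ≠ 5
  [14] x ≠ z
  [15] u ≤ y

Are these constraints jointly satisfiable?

Take x = 5, y = 4, z = 1, w = 1, v = 3, u = 1. Then constraint 2: u + z = 2; constraint 5: x - y = 1; constraint 8: v - x = -2, and every other listed constraint is also met.

Satisfiable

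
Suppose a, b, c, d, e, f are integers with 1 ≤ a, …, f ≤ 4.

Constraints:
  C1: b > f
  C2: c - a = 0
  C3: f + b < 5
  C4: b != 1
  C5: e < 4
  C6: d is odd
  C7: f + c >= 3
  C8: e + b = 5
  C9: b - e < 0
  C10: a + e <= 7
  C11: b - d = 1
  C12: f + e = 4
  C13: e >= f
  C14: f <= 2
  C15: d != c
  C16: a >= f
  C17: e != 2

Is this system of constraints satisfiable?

Satisfiable

Take a = 3, b = 2, c = 3, d = 1, e = 3, f = 1. Then constraint 2: c - a = 0; constraint 3: f + b = 3; constraint 7: f + c = 4, and every other listed constraint is also met.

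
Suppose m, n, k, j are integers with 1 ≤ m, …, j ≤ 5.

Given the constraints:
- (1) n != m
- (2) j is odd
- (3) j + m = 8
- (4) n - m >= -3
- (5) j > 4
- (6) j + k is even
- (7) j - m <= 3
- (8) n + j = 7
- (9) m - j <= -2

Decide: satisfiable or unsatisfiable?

Take m = 3, n = 2, k = 5, j = 5. Then constraint 3: j + m = 8; constraint 4: n - m = -1; constraint 7: j - m = 2, and every other listed constraint is also met.

Satisfiable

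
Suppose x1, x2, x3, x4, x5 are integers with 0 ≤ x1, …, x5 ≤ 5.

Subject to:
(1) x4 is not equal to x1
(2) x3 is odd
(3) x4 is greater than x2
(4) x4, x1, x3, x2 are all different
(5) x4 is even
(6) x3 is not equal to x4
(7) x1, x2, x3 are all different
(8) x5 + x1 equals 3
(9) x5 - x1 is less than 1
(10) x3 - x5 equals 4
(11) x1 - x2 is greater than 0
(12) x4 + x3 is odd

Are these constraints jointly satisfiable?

Satisfiable

Try x1 = 2, x2 = 1, x3 = 5, x4 = 4, x5 = 1.
Check constraint 8: x5 + x1 = 3; constraint 9: x5 - x1 = -1. The remaining constraints are straightforward to verify.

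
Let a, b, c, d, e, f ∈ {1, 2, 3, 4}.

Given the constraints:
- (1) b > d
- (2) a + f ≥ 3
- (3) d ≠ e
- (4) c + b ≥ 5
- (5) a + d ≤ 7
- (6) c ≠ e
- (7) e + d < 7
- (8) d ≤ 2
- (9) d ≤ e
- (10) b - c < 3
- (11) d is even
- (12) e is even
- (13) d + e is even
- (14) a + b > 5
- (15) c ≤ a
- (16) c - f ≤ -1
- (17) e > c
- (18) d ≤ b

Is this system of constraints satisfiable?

Setting (a, b, c, d, e, f) = (2, 4, 2, 2, 4, 4) satisfies everything: constraint 2: a + f = 6; constraint 4: c + b = 6; constraint 5: a + d = 4, and the others follow.

Satisfiable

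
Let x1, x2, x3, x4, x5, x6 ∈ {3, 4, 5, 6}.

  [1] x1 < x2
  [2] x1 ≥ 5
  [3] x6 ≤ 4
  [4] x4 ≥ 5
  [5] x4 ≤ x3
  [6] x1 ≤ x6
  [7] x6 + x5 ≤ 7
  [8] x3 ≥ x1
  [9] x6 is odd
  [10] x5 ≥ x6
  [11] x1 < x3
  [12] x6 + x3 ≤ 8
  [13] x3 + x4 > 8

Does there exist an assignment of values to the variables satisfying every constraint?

Unsatisfiable

From constraints 2 and 6: x6 ≥ x1 ≥ 5. From constraints 4 and 5: x3 ≥ x4 ≥ 5. Hence x6 + x3 ≥ 10. But constraint 12 requires x6 + x3 ≤ 8, and 8 < 10. Contradiction.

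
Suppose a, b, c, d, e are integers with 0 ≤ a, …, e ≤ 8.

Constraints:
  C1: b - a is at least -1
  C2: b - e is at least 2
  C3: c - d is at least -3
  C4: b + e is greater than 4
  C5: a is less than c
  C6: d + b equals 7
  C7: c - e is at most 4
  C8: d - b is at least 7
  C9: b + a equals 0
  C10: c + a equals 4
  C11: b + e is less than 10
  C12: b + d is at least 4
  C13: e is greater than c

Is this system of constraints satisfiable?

Unsatisfiable

Constraints 2, 3, 7, and 8 give e − c ≥ -4, c − d ≥ -3, d − b ≥ 7, b − e ≥ 2.
Adding all 4 inequalities: the left sides telescope to 0, and the right sides sum to (-4) + (-3) + 7 + 2 = 2. So 0 ≥ 2, which is false.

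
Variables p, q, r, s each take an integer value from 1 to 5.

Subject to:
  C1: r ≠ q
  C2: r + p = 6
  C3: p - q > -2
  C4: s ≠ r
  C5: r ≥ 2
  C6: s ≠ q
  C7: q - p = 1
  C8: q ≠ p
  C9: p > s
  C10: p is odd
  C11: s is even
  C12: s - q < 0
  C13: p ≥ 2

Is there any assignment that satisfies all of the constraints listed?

Take p = 3, q = 4, r = 3, s = 2. Then constraint 2: r + p = 6; constraint 3: p - q = -1; constraint 7: q - p = 1, and every other listed constraint is also met.

Satisfiable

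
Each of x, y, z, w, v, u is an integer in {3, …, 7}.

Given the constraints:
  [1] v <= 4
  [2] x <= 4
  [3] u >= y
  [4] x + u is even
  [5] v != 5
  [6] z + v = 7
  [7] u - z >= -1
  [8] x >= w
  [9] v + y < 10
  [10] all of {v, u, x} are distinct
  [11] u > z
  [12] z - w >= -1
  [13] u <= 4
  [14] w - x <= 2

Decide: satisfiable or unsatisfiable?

Constraints 1, 2, and 13 confine each of v, u, x to the 2 values {3, 4} (the domain already gives each ≥ 3).
Constraint 10 requires all 3 of them to be distinct, but only 2 values are available — impossible by the pigeonhole principle.

Unsatisfiable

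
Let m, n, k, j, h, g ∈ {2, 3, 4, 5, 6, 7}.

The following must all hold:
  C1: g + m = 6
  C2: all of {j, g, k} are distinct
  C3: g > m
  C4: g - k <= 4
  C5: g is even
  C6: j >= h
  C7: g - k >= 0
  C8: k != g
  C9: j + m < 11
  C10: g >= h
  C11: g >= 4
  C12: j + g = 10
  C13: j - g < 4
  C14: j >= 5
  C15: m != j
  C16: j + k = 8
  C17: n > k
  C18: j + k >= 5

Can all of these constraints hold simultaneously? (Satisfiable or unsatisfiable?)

Satisfiable

The assignment m = 2, n = 6, k = 2, j = 6, h = 2, g = 4 works:
  constraint 1 holds since g + m = 6.
  constraint 4 holds since g - k = 2.
  constraint 7 holds since g - k = 2.
The rest check out directly.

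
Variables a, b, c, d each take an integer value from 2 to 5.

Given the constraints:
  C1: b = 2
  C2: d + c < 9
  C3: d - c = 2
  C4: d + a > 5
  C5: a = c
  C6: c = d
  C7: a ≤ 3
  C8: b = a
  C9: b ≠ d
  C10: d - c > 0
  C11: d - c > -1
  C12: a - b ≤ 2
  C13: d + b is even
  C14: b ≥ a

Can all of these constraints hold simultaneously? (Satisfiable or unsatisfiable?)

From constraints 5, 6, and 8, b = a = c = d, so b = d. But constraint 9 says b ≠ d. Contradiction.

Unsatisfiable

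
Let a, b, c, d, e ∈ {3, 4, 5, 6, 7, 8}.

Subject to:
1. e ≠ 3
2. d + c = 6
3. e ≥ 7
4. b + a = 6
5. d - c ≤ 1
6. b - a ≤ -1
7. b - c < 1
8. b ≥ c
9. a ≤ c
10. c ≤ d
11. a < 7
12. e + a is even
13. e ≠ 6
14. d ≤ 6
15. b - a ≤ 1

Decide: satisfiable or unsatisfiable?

Constraints 6, 8, and 9 give c ≤ b, b < a, a ≤ c. Chaining: c ≤ b < a ≤ c, which forces c < c — impossible.

Unsatisfiable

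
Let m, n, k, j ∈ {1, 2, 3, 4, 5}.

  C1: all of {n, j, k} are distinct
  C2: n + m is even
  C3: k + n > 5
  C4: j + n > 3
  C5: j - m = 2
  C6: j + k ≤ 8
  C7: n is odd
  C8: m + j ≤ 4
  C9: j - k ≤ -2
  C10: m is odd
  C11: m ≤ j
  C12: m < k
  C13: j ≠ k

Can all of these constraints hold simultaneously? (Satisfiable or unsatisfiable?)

Satisfiable

One satisfying assignment is m = 1, n = 1, k = 5, j = 3.
For the less obvious constraints — constraint 3: k + n = 6; constraint 4: j + n = 4 — and the others hold by inspection.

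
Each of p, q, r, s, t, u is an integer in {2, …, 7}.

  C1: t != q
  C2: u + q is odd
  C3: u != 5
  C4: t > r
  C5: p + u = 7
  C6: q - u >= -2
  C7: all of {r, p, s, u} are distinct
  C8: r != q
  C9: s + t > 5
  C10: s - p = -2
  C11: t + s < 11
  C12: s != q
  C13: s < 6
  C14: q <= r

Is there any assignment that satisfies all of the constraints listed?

Take p = 4, q = 4, r = 5, s = 2, t = 6, u = 3. Then constraint 5: p + u = 7; constraint 6: q - u = 1, and every other listed constraint is also met.

Satisfiable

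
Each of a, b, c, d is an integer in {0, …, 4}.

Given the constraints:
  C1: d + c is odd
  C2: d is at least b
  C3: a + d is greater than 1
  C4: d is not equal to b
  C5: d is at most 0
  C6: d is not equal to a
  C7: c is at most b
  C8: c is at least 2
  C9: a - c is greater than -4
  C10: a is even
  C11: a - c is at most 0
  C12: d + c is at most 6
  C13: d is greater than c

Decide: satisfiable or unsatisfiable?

From constraints 7 and 8: b ≥ c and c ≥ 2, so b ≥ 2. From constraints 2 and 5: b ≤ d and d ≤ 0, so b ≤ 0. But 0 < 2, so no value of b works.

Unsatisfiable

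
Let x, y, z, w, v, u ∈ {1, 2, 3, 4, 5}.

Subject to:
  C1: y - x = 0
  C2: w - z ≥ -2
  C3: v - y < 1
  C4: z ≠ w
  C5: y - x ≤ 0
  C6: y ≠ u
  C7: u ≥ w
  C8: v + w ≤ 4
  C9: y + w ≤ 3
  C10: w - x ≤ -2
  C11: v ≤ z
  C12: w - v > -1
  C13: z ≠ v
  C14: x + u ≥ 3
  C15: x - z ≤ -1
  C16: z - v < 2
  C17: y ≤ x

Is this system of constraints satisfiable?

Unsatisfiable

Constraints 2, 10, and 15 give x − w ≥ 2, w − z ≥ -2, z − x ≥ 1.
Adding all 3 inequalities: the left sides telescope to 0, and the right sides sum to 2 + (-2) + 1 = 1. So 0 ≥ 1, which is false.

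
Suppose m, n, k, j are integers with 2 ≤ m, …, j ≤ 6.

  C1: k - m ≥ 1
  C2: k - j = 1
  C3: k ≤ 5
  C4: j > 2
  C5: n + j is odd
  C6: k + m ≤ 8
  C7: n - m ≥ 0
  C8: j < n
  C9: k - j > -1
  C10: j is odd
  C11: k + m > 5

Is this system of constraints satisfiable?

Try m = 3, n = 6, k = 4, j = 3.
Check constraint 1: k - m = 1; constraint 2: k - j = 1; constraint 6: k + m = 7. The remaining constraints are straightforward to verify.

Satisfiable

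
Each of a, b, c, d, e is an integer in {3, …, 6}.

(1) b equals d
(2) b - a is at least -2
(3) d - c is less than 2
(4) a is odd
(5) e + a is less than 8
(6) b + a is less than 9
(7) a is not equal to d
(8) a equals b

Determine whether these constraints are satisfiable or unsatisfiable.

Unsatisfiable

From constraints 1 and 8, a = b = d, so a = d. But constraint 7 says a ≠ d. Contradiction.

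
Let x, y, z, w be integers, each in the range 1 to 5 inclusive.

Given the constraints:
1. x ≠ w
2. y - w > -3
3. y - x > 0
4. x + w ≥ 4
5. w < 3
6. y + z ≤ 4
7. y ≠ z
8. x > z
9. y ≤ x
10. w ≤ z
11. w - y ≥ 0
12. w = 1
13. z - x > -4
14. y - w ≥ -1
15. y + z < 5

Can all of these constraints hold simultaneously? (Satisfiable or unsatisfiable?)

Unsatisfiable

Constraints 3, 8, 10, and 11 give z < x, x < y, y ≤ w, w ≤ z. Chaining: z < x < y ≤ w ≤ z, which forces z < z — impossible.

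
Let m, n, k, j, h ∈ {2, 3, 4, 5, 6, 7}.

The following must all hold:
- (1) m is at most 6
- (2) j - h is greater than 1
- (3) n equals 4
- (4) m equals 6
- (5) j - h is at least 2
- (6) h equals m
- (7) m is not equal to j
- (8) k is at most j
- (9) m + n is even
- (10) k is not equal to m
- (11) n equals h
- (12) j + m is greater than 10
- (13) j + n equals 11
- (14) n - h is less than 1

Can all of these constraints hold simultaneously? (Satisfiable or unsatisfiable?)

Constraint 3 fixes n = 4 and constraint 4 fixes m = 6. Constraints 6 and 11 give n = h = m, so n = m. But 4 ≠ 6 — contradiction.

Unsatisfiable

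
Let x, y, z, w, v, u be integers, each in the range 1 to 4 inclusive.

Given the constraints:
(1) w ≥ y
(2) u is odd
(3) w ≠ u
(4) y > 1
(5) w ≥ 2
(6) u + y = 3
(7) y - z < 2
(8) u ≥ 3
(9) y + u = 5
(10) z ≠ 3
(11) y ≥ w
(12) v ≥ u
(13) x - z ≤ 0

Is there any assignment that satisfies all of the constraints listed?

From constraint 8: u ≥ 3. From constraints 5 and 11: y ≥ w ≥ 2. Hence u + y ≥ 5. But constraint 6 requires u + y = 3, and 3 < 5. Contradiction.

Unsatisfiable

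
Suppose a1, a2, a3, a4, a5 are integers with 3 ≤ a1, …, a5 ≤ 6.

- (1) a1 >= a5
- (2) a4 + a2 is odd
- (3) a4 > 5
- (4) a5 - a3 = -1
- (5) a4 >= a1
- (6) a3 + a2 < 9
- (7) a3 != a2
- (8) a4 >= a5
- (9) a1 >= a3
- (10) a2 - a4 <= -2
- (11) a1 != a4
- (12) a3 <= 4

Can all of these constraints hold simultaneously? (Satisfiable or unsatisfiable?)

Satisfiable

Try a1 = 4, a2 = 3, a3 = 4, a4 = 6, a5 = 3.
Check constraint 4: a5 - a3 = -1; constraint 6: a3 + a2 = 7. The remaining constraints are straightforward to verify.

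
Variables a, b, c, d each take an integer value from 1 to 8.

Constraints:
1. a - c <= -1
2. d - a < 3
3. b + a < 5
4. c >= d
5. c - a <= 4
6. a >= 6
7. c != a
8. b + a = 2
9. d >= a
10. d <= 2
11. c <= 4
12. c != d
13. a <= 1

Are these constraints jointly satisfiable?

Unsatisfiable

From constraints 6 and 9: d ≥ a and a ≥ 6, so d ≥ 6. From constraints 4 and 11: d ≤ c and c ≤ 4, so d ≤ 4. But 4 < 6, so no value of d works.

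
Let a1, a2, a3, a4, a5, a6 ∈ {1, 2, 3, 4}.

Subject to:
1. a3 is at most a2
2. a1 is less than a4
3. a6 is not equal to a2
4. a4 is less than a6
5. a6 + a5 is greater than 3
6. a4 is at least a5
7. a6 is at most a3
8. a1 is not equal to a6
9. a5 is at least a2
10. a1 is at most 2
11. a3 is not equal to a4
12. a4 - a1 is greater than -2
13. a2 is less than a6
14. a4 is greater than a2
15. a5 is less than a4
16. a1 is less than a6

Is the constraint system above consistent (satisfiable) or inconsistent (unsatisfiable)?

Unsatisfiable

Constraints 1, 4, 6, 7, and 9 give a2 ≤ a5, a5 ≤ a4, a4 < a6, a6 ≤ a3, a3 ≤ a2. Chaining: a2 ≤ a5 ≤ a4 < a6 ≤ a3 ≤ a2, which forces a2 < a2 — impossible.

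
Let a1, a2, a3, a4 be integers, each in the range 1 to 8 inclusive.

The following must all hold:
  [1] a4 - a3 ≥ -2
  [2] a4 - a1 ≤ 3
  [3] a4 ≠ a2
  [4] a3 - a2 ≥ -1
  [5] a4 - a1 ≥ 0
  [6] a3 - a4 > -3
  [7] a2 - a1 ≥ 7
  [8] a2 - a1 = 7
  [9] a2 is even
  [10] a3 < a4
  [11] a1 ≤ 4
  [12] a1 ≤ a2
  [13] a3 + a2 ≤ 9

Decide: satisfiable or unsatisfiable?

Constraints 1, 2, 4, and 7 give a1 − a4 ≥ -3, a4 − a3 ≥ -2, a3 − a2 ≥ -1, a2 − a1 ≥ 7.
Adding all 4 inequalities: the left sides telescope to 0, and the right sides sum to (-3) + (-2) + (-1) + 7 = 1. So 0 ≥ 1, which is false.

Unsatisfiable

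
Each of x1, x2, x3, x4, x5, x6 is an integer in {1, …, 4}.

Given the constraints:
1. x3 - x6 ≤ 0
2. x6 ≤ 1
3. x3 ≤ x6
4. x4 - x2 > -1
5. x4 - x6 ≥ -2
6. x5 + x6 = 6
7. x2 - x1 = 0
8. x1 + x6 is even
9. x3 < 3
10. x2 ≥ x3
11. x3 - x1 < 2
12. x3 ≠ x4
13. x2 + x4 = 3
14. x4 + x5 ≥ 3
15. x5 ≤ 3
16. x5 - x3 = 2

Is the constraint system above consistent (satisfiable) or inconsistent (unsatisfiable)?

Unsatisfiable

From constraint 15: x5 ≤ 3. From constraint 2: x6 ≤ 1. Hence x5 + x6 ≤ 4. But constraint 6 requires x5 + x6 = 6, and 6 > 4. Contradiction.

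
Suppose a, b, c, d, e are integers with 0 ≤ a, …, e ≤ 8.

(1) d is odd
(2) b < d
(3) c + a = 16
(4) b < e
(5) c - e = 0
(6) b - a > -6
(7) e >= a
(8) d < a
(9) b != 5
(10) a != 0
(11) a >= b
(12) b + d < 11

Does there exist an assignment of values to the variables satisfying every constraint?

Satisfiable

Take a = 8, b = 3, c = 8, d = 5, e = 8. Then constraint 3: c + a = 16; constraint 5: c - e = 0, and every other listed constraint is also met.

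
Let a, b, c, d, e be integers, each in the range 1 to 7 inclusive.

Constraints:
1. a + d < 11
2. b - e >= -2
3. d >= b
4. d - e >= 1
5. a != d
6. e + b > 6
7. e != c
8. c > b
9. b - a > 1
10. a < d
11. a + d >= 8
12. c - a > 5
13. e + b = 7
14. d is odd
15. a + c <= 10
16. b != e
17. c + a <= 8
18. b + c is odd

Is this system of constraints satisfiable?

Satisfiable

One satisfying assignment is a = 1, b = 4, c = 7, d = 7, e = 3.
For the less obvious constraints — constraint 1: a + d = 8; constraint 2: b - e = 1 — and the others hold by inspection.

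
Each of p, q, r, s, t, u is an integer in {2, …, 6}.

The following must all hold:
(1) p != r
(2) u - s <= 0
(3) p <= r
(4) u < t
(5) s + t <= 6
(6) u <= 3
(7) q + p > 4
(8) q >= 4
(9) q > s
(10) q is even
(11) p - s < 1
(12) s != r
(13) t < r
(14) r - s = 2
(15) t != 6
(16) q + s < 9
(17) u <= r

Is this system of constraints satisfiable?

Satisfiable

Try p = 3, q = 4, r = 5, s = 3, t = 3, u = 2.
Check constraint 2: u - s = -1; constraint 5: s + t = 6; constraint 7: q + p = 7. The remaining constraints are straightforward to verify.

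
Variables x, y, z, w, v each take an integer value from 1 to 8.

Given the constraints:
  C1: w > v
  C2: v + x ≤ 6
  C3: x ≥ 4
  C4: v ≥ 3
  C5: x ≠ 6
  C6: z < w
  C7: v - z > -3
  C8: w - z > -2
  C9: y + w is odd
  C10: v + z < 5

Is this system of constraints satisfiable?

Unsatisfiable

From constraint 4: v ≥ 3. From constraint 3: x ≥ 4. Hence v + x ≥ 7. But constraint 2 requires v + x ≤ 6, and 6 < 7. Contradiction.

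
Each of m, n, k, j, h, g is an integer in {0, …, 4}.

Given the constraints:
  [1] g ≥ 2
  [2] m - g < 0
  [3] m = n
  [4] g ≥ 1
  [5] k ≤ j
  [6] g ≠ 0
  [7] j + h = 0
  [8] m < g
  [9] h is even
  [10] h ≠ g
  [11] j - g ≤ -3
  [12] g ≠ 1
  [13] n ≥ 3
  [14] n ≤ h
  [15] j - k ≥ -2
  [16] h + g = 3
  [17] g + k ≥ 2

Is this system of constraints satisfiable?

Unsatisfiable

From constraints 13 and 14: h ≥ n ≥ 3. From constraint 1: g ≥ 2. Hence h + g ≥ 5. But constraint 16 requires h + g = 3, and 3 < 5. Contradiction.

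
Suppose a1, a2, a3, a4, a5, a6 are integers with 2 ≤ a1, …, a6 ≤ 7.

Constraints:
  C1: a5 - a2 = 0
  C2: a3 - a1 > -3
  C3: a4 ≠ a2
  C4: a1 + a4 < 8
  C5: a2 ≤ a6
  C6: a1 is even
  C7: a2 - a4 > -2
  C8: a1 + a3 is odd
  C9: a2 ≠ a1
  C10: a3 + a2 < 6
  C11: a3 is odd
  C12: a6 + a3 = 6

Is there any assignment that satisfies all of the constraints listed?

Satisfiable

Try a1 = 4, a2 = 2, a3 = 3, a4 = 3, a5 = 2, a6 = 3.
Check constraint 1: a5 - a2 = 0; constraint 2: a3 - a1 = -1; constraint 4: a1 + a4 = 7. The remaining constraints are straightforward to verify.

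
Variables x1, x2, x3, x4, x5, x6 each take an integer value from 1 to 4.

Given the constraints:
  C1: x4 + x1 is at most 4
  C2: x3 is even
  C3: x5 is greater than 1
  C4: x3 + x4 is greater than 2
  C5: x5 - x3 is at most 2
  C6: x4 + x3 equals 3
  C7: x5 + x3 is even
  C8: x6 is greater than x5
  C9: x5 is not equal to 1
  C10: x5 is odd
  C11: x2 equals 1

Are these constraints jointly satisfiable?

Constraint 10 makes x5 odd and constraint 2 makes x3 even, so x5 + x3 must be odd. Constraint 7 says x5 + x3 is even — contradiction.

Unsatisfiable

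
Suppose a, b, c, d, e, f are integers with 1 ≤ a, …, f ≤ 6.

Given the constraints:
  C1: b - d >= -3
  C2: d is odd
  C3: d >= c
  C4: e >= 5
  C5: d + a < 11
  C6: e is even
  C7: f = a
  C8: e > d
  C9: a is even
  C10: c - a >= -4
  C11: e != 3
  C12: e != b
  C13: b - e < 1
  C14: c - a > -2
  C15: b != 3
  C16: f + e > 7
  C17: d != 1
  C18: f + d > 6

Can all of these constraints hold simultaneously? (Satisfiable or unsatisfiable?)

One satisfying assignment is a = 4, b = 4, c = 3, d = 5, e = 6, f = 4.
For the less obvious constraints — constraint 1: b - d = -1; constraint 5: d + a = 9 — and the others hold by inspection.

Satisfiable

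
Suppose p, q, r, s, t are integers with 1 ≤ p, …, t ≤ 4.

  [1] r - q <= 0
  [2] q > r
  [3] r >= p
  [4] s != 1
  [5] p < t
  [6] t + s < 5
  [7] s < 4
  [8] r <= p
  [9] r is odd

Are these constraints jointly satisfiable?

Satisfiable

Try p = 1, q = 3, r = 1, s = 2, t = 2.
Check constraint 1: r - q = -2; constraint 6: t + s = 4; constraint 9: r = 1 is odd. The remaining constraints are straightforward to verify.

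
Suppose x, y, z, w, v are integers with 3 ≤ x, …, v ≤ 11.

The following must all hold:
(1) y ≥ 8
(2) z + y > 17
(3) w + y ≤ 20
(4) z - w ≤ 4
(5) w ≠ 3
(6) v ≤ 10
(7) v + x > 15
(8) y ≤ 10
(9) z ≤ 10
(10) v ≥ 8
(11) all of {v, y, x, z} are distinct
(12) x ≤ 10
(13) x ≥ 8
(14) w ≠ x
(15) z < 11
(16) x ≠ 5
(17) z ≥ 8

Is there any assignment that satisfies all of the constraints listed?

Unsatisfiable

Constraints 1, 6, 8, 9, 10, 12, 13, and 17 confine each of v, y, x, z to the 3 values {8, …, 10}.
Constraint 11 requires all 4 of them to be distinct, but only 3 values are available — impossible by the pigeonhole principle.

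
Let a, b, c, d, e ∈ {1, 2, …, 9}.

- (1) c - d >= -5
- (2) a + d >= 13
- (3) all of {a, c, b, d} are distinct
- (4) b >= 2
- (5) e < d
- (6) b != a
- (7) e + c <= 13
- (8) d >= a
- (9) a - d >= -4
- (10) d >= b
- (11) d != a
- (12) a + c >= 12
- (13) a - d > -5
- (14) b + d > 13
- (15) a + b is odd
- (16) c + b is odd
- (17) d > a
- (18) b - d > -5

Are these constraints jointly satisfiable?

Satisfiable

Setting (a, b, c, d, e) = (7, 6, 5, 9, 5) satisfies everything: constraint 1: c - d = -4; constraint 2: a + d = 16; constraint 7: e + c = 10, and the others follow.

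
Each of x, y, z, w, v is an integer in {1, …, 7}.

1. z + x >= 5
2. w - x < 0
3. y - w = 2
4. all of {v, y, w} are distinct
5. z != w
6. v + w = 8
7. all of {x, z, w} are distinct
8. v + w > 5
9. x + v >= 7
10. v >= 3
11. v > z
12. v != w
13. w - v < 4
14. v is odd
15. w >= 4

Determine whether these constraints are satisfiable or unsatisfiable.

Try x = 6, y = 7, z = 2, w = 5, v = 3.
Check constraint 1: z + x = 8; constraint 2: w - x = -1; constraint 3: y - w = 2. The remaining constraints are straightforward to verify.

Satisfiable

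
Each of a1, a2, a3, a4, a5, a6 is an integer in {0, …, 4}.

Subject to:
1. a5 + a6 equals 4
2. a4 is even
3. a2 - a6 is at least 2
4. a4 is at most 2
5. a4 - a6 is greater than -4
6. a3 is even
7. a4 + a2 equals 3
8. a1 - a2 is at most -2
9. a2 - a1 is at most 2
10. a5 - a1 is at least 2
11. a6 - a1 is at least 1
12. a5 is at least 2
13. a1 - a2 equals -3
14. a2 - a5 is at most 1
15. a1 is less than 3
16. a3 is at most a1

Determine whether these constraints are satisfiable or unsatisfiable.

Unsatisfiable

Constraints 3, 9, and 11 give a1 − a2 ≥ -2, a2 − a6 ≥ 2, a6 − a1 ≥ 1.
Adding all 3 inequalities: the left sides telescope to 0, and the right sides sum to (-2) + 2 + 1 = 1. So 0 ≥ 1, which is false.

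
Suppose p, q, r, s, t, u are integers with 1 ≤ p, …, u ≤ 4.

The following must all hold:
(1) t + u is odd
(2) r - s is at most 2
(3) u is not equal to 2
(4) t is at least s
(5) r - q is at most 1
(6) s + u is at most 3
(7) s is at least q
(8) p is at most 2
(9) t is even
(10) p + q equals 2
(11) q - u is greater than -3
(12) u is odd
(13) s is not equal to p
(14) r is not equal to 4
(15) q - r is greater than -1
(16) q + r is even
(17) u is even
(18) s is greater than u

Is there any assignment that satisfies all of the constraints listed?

Unsatisfiable

Constraint 9 makes t even and constraint 17 makes u even, so t + u must be even. Constraint 1 says t + u is odd — contradiction.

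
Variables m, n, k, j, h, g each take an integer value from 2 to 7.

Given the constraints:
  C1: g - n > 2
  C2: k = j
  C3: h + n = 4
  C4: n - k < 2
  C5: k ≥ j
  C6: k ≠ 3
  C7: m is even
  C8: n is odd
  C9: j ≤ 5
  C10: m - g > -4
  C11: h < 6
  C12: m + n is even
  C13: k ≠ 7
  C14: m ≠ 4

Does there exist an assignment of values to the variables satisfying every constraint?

Unsatisfiable

Constraint 7 makes m even and constraint 8 makes n odd, so m + n must be odd. Constraint 12 says m + n is even — contradiction.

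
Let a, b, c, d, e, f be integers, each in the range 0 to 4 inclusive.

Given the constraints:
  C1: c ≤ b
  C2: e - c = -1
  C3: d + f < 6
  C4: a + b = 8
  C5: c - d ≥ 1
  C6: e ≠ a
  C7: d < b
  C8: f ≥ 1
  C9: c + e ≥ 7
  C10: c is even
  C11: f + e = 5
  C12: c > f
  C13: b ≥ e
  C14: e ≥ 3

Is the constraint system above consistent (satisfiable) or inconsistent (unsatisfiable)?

The assignment a = 4, b = 4, c = 4, d = 2, e = 3, f = 2 works:
  constraint 2 holds since e - c = -1.
  constraint 3 holds since d + f = 4.
The rest check out directly.

Satisfiable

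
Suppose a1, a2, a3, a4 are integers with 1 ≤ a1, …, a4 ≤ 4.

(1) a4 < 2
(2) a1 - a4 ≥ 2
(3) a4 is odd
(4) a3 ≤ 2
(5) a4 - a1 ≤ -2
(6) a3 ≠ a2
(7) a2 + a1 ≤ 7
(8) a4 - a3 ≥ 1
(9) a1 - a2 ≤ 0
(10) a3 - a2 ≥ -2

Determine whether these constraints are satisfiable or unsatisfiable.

Unsatisfiable

Constraints 2, 8, 9, and 10 give a3 − a2 ≥ -2, a2 − a1 ≥ 0, a1 − a4 ≥ 2, a4 − a3 ≥ 1.
Adding all 4 inequalities: the left sides telescope to 0, and the right sides sum to (-2) + 0 + 2 + 1 = 1. So 0 ≥ 1, which is false.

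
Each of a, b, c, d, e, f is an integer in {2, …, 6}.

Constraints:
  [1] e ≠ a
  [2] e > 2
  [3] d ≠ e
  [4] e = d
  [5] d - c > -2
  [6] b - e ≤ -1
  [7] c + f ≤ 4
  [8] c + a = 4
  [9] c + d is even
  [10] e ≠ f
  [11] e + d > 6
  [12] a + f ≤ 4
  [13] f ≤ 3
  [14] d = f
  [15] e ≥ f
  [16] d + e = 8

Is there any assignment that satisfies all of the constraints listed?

Unsatisfiable

From constraints 4 and 14, e = d = f, so e = f. But constraint 10 says e ≠ f. Contradiction.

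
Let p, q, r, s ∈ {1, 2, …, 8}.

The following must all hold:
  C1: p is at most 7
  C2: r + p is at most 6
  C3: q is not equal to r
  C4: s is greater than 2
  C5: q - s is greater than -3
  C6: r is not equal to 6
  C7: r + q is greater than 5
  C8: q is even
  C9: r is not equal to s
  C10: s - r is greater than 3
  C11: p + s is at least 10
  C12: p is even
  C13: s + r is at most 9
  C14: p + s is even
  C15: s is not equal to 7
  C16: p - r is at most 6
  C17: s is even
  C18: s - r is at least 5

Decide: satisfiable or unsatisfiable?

Take p = 4, q = 6, r = 1, s = 6. Then constraint 2: r + p = 5; constraint 5: q - s = 0; constraint 7: r + q = 7, and every other listed constraint is also met.

Satisfiable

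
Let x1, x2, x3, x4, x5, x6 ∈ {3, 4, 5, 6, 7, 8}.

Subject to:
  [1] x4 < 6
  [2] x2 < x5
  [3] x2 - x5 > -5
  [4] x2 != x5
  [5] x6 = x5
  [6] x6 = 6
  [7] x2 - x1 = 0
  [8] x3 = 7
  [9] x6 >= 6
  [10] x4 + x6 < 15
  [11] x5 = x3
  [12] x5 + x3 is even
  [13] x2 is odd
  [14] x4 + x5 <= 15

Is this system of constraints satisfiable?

Unsatisfiable

Constraint 6 fixes x6 = 6 and constraint 8 fixes x3 = 7. Constraints 5 and 11 give x6 = x5 = x3, so x6 = x3. But 6 ≠ 7 — contradiction.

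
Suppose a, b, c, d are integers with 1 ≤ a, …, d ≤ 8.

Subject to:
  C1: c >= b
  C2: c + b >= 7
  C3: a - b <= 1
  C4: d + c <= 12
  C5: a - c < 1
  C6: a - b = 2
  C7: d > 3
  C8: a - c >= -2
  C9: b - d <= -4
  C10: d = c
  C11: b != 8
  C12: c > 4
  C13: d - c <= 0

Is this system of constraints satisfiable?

Constraints 3, 8, 9, and 13 give c − d ≥ 0, d − b ≥ 4, b − a ≥ -1, a − c ≥ -2.
Adding all 4 inequalities: the left sides telescope to 0, and the right sides sum to 0 + 4 + (-1) + (-2) = 1. So 0 ≥ 1, which is false.

Unsatisfiable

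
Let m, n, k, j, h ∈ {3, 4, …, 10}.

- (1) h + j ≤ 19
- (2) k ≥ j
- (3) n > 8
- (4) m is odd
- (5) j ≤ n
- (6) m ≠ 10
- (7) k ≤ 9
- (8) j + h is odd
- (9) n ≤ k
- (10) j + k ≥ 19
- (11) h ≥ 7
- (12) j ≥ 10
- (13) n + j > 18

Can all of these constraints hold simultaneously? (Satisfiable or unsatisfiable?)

Unsatisfiable

From constraints 5 and 12: n ≥ j and j ≥ 10, so n ≥ 10. From constraints 7 and 9: n ≤ k and k ≤ 9, so n ≤ 9. But 9 < 10, so no value of n works.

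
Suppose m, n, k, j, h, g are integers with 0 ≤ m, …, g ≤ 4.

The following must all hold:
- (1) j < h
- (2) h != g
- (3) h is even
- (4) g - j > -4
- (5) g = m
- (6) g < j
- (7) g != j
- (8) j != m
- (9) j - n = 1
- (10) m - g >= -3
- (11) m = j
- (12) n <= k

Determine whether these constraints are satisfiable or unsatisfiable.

Unsatisfiable

From constraints 5 and 11, g = m = j, so g = j. But constraint 7 says g ≠ j. Contradiction.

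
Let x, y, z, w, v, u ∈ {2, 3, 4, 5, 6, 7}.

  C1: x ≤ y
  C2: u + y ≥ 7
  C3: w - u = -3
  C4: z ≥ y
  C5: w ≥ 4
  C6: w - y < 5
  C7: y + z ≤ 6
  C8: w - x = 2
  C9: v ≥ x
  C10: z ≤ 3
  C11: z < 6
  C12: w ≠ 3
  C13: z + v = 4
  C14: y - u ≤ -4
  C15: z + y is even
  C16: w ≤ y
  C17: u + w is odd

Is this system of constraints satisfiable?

Unsatisfiable

From constraints 5 and 16: y ≥ w and w ≥ 4, so y ≥ 4. From constraints 4 and 10: y ≤ z and z ≤ 3, so y ≤ 3. But 3 < 4, so no value of y works.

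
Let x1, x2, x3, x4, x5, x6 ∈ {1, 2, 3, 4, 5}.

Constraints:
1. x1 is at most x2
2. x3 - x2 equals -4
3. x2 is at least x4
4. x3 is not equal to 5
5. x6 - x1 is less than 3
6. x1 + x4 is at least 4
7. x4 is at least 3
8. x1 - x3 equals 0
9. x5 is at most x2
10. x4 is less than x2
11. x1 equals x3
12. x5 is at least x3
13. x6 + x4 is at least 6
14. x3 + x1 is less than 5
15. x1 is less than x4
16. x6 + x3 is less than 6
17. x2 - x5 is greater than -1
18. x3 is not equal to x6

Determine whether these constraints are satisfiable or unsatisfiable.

Satisfiable

Take x1 = 1, x2 = 5, x3 = 1, x4 = 3, x5 = 5, x6 = 3. Then constraint 2: x3 - x2 = -4; constraint 5: x6 - x1 = 2; constraint 6: x1 + x4 = 4, and every other listed constraint is also met.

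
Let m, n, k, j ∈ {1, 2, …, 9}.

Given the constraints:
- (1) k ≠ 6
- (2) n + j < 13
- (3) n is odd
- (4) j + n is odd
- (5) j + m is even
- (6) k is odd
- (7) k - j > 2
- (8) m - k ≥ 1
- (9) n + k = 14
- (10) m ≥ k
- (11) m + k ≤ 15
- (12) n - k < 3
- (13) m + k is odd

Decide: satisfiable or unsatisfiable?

One satisfying assignment is m = 8, n = 7, k = 7, j = 4.
For the less obvious constraints — constraint 2: n + j = 11; constraint 7: k - j = 3 — and the others hold by inspection.

Satisfiable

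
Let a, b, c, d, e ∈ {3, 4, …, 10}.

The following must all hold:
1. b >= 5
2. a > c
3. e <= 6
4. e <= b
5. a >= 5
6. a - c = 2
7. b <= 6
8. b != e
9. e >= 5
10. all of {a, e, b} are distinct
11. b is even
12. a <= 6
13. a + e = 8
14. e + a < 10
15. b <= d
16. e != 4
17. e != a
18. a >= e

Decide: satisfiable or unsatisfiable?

Unsatisfiable

Constraints 1, 3, 5, 7, 9, and 12 confine each of a, e, b to the 2 values {5, 6}.
Constraint 10 requires all 3 of them to be distinct, but only 2 values are available — impossible by the pigeonhole principle.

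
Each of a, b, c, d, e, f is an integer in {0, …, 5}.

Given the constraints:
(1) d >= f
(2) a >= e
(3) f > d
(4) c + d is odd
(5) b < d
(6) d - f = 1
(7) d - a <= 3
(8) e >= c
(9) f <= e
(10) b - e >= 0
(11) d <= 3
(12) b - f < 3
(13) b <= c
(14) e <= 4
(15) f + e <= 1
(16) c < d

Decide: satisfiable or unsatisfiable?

Constraints 3, 9, 10, 13, and 16 give d < f, f ≤ e, e ≤ b, b ≤ c, c < d. Chaining: d < f ≤ e ≤ b ≤ c < d, which forces d < d — impossible.

Unsatisfiable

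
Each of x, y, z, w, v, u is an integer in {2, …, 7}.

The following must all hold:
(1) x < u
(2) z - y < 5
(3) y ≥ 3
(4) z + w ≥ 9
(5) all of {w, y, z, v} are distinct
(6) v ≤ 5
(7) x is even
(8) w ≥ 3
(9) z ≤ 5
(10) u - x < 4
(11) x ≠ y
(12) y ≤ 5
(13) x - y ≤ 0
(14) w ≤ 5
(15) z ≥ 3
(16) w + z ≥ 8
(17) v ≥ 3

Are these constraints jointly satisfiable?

Unsatisfiable

Constraints 3, 6, 8, 9, 12, 14, 15, and 17 confine each of w, y, z, v to the 3 values {3, …, 5}.
Constraint 5 requires all 4 of them to be distinct, but only 3 values are available — impossible by the pigeonhole principle.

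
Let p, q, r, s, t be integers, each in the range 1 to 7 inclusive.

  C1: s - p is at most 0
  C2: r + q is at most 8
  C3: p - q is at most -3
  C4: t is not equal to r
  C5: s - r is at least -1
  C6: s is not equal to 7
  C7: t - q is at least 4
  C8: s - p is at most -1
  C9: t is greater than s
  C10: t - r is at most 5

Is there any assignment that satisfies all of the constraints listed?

Unsatisfiable

Constraints 3, 5, 7, 8, and 10 give s − r ≥ -1, r − t ≥ -5, t − q ≥ 4, q − p ≥ 3, p − s ≥ 1.
Adding all 5 inequalities: the left sides telescope to 0, and the right sides sum to (-1) + (-5) + 4 + 3 + 1 = 2. So 0 ≥ 2, which is false.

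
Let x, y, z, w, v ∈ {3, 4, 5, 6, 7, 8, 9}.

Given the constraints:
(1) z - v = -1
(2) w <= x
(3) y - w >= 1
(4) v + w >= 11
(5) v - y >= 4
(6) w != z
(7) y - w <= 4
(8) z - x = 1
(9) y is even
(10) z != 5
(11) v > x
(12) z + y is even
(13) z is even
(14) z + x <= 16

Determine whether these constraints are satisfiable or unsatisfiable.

Take x = 7, y = 4, z = 8, w = 3, v = 9. Then constraint 1: z - v = -1; constraint 3: y - w = 1, and every other listed constraint is also met.

Satisfiable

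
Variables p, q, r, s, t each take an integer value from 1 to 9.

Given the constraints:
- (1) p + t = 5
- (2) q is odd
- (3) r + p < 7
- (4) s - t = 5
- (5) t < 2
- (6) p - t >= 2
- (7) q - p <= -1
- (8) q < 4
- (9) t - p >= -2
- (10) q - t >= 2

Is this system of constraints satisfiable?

Constraints 7, 9, and 10 give p − q ≥ 1, q − t ≥ 2, t − p ≥ -2.
Adding all 3 inequalities: the left sides telescope to 0, and the right sides sum to 1 + 2 + (-2) = 1. So 0 ≥ 1, which is false.

Unsatisfiable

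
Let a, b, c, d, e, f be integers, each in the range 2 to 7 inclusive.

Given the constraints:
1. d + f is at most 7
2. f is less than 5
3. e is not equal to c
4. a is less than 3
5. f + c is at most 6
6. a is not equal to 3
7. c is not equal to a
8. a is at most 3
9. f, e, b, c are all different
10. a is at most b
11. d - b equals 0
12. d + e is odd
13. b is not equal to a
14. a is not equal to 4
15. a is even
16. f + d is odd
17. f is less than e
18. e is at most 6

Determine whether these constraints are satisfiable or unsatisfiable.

The assignment a = 2, b = 3, c = 4, d = 3, e = 6, f = 2 works:
  constraint 1 holds since d + f = 5.
  constraint 5 holds since f + c = 6.
The rest check out directly.

Satisfiable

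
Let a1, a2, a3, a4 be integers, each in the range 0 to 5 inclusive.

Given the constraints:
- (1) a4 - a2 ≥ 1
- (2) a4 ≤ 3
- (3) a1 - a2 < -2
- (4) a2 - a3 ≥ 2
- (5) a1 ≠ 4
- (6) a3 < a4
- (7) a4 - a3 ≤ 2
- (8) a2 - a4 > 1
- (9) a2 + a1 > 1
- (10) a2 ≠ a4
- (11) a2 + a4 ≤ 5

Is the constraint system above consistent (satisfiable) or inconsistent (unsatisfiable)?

Unsatisfiable

Constraints 1, 4, and 7 give a2 − a3 ≥ 2, a3 − a4 ≥ -2, a4 − a2 ≥ 1.
Adding all 3 inequalities: the left sides telescope to 0, and the right sides sum to 2 + (-2) + 1 = 1. So 0 ≥ 1, which is false.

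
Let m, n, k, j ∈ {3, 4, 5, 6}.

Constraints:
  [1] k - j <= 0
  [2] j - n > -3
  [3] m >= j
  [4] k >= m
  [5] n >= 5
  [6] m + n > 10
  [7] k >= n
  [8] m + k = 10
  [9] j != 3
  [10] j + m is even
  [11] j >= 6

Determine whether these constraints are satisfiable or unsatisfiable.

From constraints 3 and 11: m ≥ j ≥ 6. From constraints 5 and 7: k ≥ n ≥ 5. Hence m + k ≥ 11. But constraint 8 requires m + k = 10, and 10 < 11. Contradiction.

Unsatisfiable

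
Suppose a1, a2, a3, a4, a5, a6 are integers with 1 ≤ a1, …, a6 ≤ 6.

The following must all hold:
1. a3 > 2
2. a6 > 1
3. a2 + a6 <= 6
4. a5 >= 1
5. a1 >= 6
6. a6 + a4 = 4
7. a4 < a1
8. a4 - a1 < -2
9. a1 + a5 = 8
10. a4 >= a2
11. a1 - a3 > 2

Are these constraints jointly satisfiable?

Satisfiable

Try a1 = 6, a2 = 2, a3 = 3, a4 = 2, a5 = 2, a6 = 2.
Check constraint 3: a2 + a6 = 4; constraint 6: a6 + a4 = 4. The remaining constraints are straightforward to verify.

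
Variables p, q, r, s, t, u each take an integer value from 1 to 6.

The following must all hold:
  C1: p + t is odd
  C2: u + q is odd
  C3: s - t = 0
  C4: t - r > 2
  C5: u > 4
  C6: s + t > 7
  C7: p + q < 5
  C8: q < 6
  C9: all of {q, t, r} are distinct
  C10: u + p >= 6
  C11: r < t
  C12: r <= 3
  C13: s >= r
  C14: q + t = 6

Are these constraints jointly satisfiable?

Setting (p, q, r, s, t, u) = (2, 1, 2, 5, 5, 6) satisfies everything: constraint 3: s - t = 0; constraint 4: t - r = 3, and the others follow.

Satisfiable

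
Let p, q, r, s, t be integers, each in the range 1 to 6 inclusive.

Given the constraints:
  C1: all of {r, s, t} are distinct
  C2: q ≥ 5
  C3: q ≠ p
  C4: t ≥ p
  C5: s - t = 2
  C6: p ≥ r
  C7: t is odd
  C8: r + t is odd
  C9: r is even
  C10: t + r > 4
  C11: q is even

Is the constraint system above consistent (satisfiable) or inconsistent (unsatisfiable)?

Setting (p, q, r, s, t) = (3, 6, 2, 5, 3) satisfies everything: constraint 5: s - t = 2; constraint 10: t + r = 5, and the others follow.

Satisfiable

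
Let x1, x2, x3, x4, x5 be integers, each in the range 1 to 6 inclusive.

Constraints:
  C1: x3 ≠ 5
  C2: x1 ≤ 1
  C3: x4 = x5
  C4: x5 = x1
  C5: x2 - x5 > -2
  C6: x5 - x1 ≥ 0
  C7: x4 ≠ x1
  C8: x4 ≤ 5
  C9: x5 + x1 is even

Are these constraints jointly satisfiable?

From constraints 3 and 4, x4 = x5 = x1, so x4 = x1. But constraint 7 says x4 ≠ x1. Contradiction.

Unsatisfiable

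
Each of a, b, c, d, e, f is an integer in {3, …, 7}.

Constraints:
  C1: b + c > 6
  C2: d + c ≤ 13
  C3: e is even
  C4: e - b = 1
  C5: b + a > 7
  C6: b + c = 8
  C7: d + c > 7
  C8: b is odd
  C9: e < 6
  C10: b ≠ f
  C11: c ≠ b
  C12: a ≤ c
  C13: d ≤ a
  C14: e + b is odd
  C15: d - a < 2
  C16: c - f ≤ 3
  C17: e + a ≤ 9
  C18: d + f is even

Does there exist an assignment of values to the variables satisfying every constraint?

Take a = 5, b = 3, c = 5, d = 5, e = 4, f = 5. Then constraint 1: b + c = 8; constraint 2: d + c = 10, and every other listed constraint is also met.

Satisfiable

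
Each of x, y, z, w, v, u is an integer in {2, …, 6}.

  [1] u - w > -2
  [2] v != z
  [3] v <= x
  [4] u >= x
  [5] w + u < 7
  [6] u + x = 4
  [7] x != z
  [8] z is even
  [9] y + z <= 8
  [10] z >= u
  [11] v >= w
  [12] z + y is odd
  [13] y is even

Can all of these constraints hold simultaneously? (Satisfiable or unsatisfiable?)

Constraint 8 makes z even and constraint 13 makes y even, so z + y must be even. Constraint 12 says z + y is odd — contradiction.

Unsatisfiable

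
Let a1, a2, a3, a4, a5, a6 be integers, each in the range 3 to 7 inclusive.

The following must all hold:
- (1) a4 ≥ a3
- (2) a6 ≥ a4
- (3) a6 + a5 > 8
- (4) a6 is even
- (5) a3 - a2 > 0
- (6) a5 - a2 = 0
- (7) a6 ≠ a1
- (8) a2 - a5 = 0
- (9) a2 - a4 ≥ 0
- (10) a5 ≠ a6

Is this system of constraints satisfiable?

Constraints 1, 5, and 9 give a3 ≤ a4, a4 ≤ a2, a2 < a3. Chaining: a3 ≤ a4 ≤ a2 < a3, which forces a3 < a3 — impossible.

Unsatisfiable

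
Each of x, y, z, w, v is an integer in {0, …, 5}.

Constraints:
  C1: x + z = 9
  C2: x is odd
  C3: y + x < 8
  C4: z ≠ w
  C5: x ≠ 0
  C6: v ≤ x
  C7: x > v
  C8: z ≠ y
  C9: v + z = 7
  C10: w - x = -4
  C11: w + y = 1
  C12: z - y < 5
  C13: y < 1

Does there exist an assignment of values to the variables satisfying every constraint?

Satisfiable

Setting (x, y, z, w, v) = (5, 0, 4, 1, 3) satisfies everything: constraint 1: x + z = 9; constraint 3: y + x = 5, and the others follow.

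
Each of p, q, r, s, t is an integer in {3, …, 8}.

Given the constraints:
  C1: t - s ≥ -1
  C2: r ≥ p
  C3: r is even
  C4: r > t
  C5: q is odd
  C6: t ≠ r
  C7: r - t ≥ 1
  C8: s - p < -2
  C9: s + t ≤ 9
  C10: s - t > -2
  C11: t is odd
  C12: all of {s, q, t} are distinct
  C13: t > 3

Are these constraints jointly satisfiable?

One satisfying assignment is p = 7, q = 3, r = 8, s = 4, t = 5.
For the less obvious constraints — constraint 1: t - s = 1; constraint 7: r - t = 3; constraint 8: s - p = -3 — and the others hold by inspection.

Satisfiable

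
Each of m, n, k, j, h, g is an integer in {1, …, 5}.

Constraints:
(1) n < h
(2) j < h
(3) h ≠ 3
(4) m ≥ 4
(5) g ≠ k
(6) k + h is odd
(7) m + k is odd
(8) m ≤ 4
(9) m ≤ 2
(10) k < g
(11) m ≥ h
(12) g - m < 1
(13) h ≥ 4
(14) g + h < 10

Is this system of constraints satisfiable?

From constraints 11 and 13: m ≥ h and h ≥ 4, so m ≥ 4. From constraint 9: m ≤ 2. But 2 < 4, so no value of m works.

Unsatisfiable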